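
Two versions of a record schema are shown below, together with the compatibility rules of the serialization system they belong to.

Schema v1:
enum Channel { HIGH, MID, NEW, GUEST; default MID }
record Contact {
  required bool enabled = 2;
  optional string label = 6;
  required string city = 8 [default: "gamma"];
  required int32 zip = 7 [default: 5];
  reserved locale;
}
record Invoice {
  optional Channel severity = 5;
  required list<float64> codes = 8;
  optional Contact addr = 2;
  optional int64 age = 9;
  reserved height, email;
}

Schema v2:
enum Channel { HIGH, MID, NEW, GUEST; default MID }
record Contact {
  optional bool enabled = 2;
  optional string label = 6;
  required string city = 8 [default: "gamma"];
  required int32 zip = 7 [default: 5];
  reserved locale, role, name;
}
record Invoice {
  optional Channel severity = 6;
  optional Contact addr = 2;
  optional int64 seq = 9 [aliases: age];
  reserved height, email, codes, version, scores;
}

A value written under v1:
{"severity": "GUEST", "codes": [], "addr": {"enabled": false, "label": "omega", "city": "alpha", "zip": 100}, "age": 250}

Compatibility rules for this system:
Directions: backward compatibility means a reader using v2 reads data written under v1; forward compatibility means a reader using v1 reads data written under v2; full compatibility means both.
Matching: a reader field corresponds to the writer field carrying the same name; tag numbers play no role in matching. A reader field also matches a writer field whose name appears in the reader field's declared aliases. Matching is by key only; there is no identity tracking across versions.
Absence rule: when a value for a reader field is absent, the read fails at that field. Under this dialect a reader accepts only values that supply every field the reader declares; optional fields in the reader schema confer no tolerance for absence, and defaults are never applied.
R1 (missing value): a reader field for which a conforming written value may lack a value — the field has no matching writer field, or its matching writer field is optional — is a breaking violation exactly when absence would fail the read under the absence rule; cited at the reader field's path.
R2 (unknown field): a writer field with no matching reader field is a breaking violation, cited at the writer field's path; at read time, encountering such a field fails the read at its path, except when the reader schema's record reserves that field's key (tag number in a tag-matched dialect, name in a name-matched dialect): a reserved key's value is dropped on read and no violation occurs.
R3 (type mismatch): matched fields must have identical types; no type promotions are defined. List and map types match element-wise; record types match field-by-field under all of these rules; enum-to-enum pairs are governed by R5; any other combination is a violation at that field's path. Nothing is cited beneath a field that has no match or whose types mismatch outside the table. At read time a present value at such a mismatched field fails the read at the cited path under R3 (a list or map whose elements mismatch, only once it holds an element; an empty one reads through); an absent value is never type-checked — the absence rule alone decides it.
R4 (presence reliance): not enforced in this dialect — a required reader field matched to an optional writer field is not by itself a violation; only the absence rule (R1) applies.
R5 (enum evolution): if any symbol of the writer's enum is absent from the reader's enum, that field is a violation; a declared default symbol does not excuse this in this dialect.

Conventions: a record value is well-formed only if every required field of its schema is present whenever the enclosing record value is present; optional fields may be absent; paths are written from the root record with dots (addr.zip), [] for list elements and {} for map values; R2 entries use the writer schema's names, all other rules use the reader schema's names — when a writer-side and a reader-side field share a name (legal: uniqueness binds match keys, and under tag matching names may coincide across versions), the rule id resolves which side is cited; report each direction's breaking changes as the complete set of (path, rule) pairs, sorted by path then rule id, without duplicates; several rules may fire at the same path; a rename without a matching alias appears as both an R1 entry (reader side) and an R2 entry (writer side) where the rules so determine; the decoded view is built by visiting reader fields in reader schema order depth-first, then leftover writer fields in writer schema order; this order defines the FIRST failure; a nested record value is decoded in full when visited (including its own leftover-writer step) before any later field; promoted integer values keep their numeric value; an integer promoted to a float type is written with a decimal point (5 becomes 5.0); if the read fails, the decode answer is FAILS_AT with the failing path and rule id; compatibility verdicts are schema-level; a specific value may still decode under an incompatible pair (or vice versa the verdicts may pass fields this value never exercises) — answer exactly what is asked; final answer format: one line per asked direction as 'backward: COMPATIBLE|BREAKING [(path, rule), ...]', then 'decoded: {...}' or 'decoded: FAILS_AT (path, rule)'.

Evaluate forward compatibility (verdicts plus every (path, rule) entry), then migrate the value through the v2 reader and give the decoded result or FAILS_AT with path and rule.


the writer's type comes first in each Invoice pair
forward on Invoice — v1 reading data written by v2:
  Channel -> Channel, writer optional: severity aligns to severity
  codes: no writer match
  Contact -> Contact, writer optional: addr aligns to addr
  age: no writer match
  writer field seq has no reader counterpart
  bool -> bool, writer optional: addr.enabled aligns to addr.enabled
  string -> string, writer optional: addr.label aligns to addr.label
  string -> string, writer required: addr.city aligns to addr.city
  int32 -> int32, writer required: addr.zip aligns to addr.zip
  violation R1 at addr
  violation R1 at addr.enabled
  violation R1 at addr.label
  violation R1 at age
  violation R1 at codes
  violation R2 at seq
  violation R1 at severity
  forward on Invoice therefore BREAKING (7)
decoding the Invoice value with the v2 reader:
  severity := "GUEST"
  addr.enabled := false
  addr.label := "omega"
  addr.city := "alpha"
  addr.zip := 100
  seq := 250 (from writer age)
  writer codes: reserved -> dropped
  => decoded: {"severity": "GUEST", "addr": {"enabled": false, "label": "omega", "city": "alpha", "zip": 100}, "seq": 250}
ruling out the remaining Invoice differences:
  field severity in record Invoice: tag 5 changed to 6 -> inert for the asked Invoice verdict: nothing fires

forward: BREAKING [(addr, R1), (addr.enabled, R1), (addr.label, R1), (age, R1), (codes, R1), (seq, R2), (severity, R1)]; decoded: {"severity": "GUEST", "addr": {"enabled": false, "label": "omega", "city": "alpha", "zip": 100}, "seq": 250}


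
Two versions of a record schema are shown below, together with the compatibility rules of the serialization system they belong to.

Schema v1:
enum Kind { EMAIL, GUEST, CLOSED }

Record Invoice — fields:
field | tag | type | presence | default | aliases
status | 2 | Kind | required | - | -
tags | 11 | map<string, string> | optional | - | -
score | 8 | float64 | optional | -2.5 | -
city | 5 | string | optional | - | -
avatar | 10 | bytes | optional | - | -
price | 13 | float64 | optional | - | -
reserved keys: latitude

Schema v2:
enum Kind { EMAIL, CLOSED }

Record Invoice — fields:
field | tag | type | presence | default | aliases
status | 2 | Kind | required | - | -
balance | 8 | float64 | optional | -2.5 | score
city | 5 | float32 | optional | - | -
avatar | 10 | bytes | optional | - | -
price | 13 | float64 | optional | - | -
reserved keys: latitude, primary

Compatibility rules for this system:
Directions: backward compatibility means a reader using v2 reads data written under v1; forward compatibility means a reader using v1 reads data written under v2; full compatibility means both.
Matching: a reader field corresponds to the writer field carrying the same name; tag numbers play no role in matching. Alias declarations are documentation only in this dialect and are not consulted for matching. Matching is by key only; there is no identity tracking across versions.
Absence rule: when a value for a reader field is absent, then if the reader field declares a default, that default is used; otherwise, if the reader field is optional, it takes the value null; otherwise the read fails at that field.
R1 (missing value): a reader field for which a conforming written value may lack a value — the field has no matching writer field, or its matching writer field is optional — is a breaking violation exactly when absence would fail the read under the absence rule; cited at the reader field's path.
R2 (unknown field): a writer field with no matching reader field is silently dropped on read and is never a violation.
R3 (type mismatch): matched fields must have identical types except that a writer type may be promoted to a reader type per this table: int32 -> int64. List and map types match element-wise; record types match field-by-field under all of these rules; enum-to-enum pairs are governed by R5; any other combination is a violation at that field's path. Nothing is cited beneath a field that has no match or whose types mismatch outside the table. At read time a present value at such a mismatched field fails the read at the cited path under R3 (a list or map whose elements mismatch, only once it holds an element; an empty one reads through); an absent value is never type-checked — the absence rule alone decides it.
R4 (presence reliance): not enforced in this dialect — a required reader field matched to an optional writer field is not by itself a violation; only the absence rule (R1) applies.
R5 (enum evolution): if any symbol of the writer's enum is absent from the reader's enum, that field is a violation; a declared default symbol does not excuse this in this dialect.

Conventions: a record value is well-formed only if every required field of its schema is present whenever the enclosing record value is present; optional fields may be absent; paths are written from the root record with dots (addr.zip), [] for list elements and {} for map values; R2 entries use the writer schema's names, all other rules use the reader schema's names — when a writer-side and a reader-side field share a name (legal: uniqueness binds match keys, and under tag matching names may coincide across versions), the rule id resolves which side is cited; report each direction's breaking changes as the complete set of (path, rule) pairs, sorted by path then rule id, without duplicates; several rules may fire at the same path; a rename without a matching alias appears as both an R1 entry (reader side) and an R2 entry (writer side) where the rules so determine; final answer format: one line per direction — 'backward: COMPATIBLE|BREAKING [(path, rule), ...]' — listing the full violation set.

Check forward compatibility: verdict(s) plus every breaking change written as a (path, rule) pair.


forward: BREAKING [(city, R3)]

each type pair in Invoice: writer, then reader
checking forward for Invoice: reader v1 against writer v2:
  writer required, Kind -> Kind: reader status maps from writer status
  tags: no writer match
  score: no writer match
  writer optional, float32 -> string: reader city maps from writer city
  writer optional, bytes -> bytes: reader avatar maps from writer avatar
  writer optional, float64 -> float64: reader price maps from writer price
  writer field balance has no reader counterpart
  breaking: (city, R3)
  => 1 violation(s): forward is BREAKING for Invoice
the other Invoice changes do not affect what is asked:
  enum Kind (field status in record Invoice): symbol GUEST removed -> its effect on Invoice is confined to the backward direction, not asked
  renamed field score to balance in record Invoice (alias score declared on the renamed field) -> fires no rule on Invoice, leaving the asked answer as it is
  removed field tags from record Invoice -> fires no rule on Invoice, leaving the asked answer as it is


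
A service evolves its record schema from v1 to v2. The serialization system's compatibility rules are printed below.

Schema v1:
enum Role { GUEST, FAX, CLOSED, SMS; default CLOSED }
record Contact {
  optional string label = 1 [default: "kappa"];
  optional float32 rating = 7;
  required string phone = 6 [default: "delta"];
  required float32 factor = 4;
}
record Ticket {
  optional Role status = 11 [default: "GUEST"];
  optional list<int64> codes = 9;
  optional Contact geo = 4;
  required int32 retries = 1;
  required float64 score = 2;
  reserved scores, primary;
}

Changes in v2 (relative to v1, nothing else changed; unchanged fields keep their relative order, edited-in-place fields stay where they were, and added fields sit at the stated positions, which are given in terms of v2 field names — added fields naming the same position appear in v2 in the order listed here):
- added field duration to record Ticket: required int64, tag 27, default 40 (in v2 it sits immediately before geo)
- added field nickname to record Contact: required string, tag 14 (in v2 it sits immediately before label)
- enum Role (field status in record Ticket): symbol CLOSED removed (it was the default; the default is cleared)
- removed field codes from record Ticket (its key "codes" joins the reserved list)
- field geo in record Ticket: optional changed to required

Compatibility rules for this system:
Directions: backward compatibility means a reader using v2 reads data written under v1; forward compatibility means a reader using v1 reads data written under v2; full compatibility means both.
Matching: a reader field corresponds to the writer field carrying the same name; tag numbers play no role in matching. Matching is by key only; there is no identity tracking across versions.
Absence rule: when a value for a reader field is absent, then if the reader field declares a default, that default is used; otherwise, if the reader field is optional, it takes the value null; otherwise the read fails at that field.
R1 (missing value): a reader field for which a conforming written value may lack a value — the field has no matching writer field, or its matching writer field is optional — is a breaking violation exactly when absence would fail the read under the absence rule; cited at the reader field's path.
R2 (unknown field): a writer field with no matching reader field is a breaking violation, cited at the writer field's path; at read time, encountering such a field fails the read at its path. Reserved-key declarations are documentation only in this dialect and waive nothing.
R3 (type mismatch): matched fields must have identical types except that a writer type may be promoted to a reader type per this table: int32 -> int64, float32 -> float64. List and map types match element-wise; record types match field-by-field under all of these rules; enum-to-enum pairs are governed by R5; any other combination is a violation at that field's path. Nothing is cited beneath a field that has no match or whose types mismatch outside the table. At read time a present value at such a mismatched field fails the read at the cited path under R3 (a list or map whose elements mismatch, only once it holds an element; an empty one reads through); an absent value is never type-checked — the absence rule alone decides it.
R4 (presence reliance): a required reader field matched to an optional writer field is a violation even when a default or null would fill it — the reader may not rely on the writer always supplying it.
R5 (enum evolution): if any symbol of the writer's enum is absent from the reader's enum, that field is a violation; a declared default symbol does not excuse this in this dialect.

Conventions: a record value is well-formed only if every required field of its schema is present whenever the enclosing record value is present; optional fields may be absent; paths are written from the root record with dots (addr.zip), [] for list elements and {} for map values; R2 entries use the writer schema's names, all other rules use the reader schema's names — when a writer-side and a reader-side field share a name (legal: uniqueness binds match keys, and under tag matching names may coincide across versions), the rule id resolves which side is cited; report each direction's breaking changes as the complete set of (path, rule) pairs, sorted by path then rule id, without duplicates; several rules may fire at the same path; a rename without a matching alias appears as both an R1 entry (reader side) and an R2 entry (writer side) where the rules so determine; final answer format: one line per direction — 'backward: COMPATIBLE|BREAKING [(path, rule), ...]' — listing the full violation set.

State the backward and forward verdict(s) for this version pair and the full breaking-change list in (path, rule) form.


each type pair in Ticket: writer, then reader
backward analysis of Ticket with v2 as reader and v1 as writer:
  status: Role -> Role, writer optional; from status
  duration: no writer-side match
  geo: Contact -> Contact, writer optional; from geo
  retries: int32 -> int32, writer required; from retries
  score: float64 -> float64, writer required; from score
  writer codes: unknown to reader
  geo.nickname: no writer-side match
  geo.label: string -> string, writer optional; from geo.label
  geo.rating: float32 -> float32, writer optional; from geo.rating
  geo.phone: string -> string, writer required; from geo.phone
  geo.factor: float32 -> float32, writer required; from geo.factor
  breaking: (codes, R2)
  breaking: (geo, R1)
  breaking: (geo, R4)
  breaking: (geo.nickname, R1)
  breaking: (status, R5)
  backward on Ticket therefore BREAKING (5)
forward analysis of Ticket with v1 as reader and v2 as writer:
  status: Role -> Role, writer optional; from status
  codes: no writer-side match
  geo: Contact -> Contact, writer required; from geo
  retries: int32 -> int32, writer required; from retries
  score: float64 -> float64, writer required; from score
  writer duration: unknown to reader
  geo.label: string -> string, writer optional; from geo.label
  geo.rating: float32 -> float32, writer optional; from geo.rating
  geo.phone: string -> string, writer required; from geo.phone
  geo.factor: float32 -> float32, writer required; from geo.factor
  writer geo.nickname: unknown to reader
  breaking: (duration, R2)
  breaking: (geo.nickname, R2)
  forward on Ticket therefore BREAKING (2)

backward: BREAKING [(codes, R2), (geo, R1), (geo, R4), (geo.nickname, R1), (status, R5)]; forward: BREAKING [(duration, R2), (geo.nickname, R2)]


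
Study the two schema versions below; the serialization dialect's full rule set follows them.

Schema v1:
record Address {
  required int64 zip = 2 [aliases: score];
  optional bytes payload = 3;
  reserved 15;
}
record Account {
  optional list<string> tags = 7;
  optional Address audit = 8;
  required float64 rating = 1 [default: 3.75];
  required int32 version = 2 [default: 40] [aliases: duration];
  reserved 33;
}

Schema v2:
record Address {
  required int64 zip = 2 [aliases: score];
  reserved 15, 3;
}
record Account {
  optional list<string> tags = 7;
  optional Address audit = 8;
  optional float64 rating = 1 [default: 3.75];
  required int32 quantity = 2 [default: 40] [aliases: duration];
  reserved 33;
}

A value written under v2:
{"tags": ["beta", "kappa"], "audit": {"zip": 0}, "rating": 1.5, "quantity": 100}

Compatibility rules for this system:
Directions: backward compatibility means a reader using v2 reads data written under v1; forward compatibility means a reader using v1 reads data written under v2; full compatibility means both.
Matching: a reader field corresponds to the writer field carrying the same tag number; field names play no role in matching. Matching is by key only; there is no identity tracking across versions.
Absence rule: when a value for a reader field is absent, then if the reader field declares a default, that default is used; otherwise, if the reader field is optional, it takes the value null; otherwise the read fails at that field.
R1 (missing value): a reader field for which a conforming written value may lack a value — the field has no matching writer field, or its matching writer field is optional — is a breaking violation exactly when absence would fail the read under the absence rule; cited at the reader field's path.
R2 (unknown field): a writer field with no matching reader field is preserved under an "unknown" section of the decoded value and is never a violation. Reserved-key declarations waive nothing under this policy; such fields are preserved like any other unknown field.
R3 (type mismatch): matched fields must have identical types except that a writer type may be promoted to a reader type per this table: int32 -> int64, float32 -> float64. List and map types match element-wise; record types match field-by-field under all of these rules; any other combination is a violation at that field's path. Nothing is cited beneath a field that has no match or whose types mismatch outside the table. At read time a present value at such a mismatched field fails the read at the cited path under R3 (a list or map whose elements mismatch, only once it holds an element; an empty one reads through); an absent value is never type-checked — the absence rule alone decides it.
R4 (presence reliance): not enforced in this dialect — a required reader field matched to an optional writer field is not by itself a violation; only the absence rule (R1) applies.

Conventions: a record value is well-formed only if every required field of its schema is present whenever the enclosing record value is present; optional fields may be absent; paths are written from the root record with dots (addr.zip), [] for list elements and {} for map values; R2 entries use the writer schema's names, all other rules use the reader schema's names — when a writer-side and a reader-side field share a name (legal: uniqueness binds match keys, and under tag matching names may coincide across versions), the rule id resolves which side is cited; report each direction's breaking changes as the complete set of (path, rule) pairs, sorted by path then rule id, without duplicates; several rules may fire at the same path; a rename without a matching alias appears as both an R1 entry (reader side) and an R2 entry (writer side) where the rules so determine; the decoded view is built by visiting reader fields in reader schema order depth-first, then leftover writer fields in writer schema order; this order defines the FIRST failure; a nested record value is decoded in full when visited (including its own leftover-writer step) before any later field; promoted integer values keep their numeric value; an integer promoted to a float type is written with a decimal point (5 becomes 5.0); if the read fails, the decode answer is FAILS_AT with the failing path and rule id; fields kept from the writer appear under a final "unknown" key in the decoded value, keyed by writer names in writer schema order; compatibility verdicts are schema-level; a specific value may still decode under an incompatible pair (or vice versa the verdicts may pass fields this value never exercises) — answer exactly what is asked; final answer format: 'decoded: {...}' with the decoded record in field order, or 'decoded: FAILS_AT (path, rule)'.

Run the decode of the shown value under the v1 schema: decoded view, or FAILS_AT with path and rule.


decoded: {"tags": ["beta", "kappa"], "audit": {"zip": 0, "payload": null}, "rating": 1.5, "version": 100}

in Account below, arrows point writer -> reader
decode walk for Account under reader schema v1:
  tags := ["beta", "kappa"]
  audit.zip := 0
  audit.payload := null (absent, optional -> null)
  rating := 1.5
  version := 100 (from writer quantity)
  => decoded: {"tags": ["beta", "kappa"], "audit": {"zip": 0, "payload": null}, "rating": 1.5, "version": 100}
diffs on Account not affecting the asked answer:
  removed field payload from record Address (its key 3 joins the reserved list) -> no rule fires on it and the decoded Account view is identical with or without it
  renamed field version to quantity in record Account -> no rule fires on it and the decoded Account view is identical with or without it
  field rating in record Account: required changed to optional -> no rule fires on it and the decoded Account view is identical with or without it


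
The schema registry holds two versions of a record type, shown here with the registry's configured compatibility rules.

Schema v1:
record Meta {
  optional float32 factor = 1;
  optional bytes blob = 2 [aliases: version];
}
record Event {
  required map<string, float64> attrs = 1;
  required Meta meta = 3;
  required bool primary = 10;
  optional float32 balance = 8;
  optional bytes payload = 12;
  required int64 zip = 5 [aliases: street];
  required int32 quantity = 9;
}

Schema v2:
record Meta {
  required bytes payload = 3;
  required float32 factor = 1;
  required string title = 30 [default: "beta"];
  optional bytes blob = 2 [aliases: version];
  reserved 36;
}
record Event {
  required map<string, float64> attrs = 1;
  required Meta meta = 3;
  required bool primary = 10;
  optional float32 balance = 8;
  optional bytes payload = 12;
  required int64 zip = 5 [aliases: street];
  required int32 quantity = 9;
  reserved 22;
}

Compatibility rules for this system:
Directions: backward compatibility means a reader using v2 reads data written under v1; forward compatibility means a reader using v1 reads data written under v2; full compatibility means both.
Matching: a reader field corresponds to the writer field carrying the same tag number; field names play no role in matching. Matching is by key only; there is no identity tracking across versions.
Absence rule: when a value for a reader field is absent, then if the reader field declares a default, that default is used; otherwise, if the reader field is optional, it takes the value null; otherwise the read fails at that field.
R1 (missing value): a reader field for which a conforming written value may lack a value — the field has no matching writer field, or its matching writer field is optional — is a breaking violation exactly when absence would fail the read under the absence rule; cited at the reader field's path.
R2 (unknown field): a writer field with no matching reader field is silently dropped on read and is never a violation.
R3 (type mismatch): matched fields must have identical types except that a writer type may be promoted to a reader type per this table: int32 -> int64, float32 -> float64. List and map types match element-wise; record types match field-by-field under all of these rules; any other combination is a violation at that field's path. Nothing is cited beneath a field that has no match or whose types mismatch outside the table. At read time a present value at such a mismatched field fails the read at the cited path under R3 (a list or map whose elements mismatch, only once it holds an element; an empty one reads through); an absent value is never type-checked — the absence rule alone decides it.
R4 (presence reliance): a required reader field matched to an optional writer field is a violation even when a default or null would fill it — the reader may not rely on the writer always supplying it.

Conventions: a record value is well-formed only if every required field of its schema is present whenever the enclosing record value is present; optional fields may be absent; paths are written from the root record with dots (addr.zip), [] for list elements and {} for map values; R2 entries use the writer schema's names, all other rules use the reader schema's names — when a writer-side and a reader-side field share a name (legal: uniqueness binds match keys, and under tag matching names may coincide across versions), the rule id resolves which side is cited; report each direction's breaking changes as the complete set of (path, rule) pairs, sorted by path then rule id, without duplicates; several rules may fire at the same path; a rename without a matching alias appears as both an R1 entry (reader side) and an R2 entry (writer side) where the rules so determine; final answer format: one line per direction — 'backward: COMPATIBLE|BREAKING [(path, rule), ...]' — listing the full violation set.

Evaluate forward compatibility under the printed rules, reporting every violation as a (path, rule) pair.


in Event below, arrows point writer -> reader
checking forward for Event: reader v1 against writer v2:
  attrs: paired with writer attrs (map<string, float64> -> map<string, float64>; writer required)
  meta: paired with writer meta (Meta -> Meta; writer required)
  primary: paired with writer primary (bool -> bool; writer required)
  balance: paired with writer balance (float32 -> float32; writer optional)
  payload: paired with writer payload (bytes -> bytes; writer optional)
  zip: paired with writer zip (int64 -> int64; writer required)
  quantity: paired with writer quantity (int32 -> int32; writer required)
  meta.factor: paired with writer meta.factor (float32 -> float32; writer required)
  meta.blob: paired with writer meta.blob (bytes -> bytes; writer optional)
  leftover writer field: meta.payload
  leftover writer field: meta.title
  => no violations; forward on Event: COMPATIBLE
the rest of the Event diff is inert for this question:
  added field title to record Meta: required string, tag 30, default "beta" (in v2 it sits immediately before blob) -> fires no rule on Event, leaving the asked answer as it is
  added field payload to record Meta: required bytes, tag 3 (in v2 it sits immediately before factor) -> affects backward compatibility only, which is not asked
  field factor in record Meta: optional changed to required -> affects backward compatibility only, which is not asked

forward: COMPATIBLE []


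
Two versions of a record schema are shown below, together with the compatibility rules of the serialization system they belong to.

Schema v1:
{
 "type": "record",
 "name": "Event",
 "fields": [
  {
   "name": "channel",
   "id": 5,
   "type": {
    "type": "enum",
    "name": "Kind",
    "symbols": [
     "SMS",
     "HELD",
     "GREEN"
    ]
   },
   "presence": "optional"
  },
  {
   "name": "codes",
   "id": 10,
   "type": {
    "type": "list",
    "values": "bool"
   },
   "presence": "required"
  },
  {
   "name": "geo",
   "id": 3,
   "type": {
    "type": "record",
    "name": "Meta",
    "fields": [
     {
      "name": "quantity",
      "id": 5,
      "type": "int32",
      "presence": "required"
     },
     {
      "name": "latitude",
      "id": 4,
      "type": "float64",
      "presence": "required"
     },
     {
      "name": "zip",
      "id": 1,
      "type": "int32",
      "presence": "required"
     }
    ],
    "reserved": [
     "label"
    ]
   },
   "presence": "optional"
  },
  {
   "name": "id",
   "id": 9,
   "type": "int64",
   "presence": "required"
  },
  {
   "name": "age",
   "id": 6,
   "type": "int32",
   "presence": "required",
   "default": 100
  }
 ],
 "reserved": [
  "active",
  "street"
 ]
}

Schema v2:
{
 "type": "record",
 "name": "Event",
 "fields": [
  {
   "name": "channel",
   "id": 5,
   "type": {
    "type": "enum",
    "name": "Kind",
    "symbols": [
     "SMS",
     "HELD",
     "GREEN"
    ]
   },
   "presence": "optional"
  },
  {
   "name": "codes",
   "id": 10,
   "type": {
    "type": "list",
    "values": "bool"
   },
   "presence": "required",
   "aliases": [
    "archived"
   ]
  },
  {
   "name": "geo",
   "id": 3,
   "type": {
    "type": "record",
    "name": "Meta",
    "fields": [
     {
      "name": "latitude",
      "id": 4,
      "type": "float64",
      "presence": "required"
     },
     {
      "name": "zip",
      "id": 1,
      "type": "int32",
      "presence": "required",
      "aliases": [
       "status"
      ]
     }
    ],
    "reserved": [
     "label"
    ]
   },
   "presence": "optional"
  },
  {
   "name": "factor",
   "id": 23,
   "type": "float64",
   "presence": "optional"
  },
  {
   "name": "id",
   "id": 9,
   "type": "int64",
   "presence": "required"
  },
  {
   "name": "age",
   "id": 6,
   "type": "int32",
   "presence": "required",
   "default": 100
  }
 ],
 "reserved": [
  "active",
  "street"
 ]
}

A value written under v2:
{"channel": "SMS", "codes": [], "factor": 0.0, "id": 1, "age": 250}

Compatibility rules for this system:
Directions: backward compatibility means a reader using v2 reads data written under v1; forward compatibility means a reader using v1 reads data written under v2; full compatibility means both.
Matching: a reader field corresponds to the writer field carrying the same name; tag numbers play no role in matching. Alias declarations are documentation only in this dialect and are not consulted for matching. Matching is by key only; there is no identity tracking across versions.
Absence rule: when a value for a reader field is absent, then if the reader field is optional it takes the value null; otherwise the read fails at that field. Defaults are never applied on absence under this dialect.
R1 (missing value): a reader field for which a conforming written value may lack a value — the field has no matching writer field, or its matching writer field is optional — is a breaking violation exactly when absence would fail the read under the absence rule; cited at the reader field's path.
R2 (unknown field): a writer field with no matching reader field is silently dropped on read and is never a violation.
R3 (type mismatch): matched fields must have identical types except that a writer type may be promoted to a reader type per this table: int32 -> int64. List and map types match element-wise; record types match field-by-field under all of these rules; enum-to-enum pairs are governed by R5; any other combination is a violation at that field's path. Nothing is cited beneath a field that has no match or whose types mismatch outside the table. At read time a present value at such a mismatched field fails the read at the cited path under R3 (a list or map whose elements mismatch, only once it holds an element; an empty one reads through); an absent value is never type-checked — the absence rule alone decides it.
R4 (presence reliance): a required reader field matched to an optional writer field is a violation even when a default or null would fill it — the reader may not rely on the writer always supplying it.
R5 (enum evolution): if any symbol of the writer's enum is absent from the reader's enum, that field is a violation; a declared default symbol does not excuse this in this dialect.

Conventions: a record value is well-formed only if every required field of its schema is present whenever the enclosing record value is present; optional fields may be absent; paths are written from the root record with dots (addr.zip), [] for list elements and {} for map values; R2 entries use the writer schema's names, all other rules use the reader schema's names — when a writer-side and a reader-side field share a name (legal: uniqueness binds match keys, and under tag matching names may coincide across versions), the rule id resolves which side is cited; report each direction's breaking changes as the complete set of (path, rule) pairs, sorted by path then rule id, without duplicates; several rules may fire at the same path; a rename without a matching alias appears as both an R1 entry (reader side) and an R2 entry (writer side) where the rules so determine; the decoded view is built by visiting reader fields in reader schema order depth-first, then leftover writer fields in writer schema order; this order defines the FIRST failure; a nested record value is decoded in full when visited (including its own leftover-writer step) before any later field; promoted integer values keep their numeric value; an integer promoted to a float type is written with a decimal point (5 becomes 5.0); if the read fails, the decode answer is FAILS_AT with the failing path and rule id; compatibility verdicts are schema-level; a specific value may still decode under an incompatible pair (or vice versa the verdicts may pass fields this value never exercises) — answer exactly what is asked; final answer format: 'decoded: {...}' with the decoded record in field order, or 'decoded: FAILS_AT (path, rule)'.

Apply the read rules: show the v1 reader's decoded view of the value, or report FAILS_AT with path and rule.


arrows below run writer -> reader for Event
decode (reader v1):
  channel := "SMS"
  codes := []
  geo := null (absent, optional -> null)
  id := 1
  age := 250
  writer factor: unknown -> dropped
  => decoded: {"channel": "SMS", "codes": [], "geo": null, "id": 1, "age": 250}
diffs on Event not affecting the asked answer:
  added field factor to record Event: optional float64, tag 23 (in v2 it sits immediately before id) -> triggers nothing under the printed rules; the Event answer is the same either way
  removed field quantity from record Meta -> changes Event's schema-level verdicts only — the decode of this value is the same

decoded: {"channel": "SMS", "codes": [], "geo": null, "id": 1, "age": 250}


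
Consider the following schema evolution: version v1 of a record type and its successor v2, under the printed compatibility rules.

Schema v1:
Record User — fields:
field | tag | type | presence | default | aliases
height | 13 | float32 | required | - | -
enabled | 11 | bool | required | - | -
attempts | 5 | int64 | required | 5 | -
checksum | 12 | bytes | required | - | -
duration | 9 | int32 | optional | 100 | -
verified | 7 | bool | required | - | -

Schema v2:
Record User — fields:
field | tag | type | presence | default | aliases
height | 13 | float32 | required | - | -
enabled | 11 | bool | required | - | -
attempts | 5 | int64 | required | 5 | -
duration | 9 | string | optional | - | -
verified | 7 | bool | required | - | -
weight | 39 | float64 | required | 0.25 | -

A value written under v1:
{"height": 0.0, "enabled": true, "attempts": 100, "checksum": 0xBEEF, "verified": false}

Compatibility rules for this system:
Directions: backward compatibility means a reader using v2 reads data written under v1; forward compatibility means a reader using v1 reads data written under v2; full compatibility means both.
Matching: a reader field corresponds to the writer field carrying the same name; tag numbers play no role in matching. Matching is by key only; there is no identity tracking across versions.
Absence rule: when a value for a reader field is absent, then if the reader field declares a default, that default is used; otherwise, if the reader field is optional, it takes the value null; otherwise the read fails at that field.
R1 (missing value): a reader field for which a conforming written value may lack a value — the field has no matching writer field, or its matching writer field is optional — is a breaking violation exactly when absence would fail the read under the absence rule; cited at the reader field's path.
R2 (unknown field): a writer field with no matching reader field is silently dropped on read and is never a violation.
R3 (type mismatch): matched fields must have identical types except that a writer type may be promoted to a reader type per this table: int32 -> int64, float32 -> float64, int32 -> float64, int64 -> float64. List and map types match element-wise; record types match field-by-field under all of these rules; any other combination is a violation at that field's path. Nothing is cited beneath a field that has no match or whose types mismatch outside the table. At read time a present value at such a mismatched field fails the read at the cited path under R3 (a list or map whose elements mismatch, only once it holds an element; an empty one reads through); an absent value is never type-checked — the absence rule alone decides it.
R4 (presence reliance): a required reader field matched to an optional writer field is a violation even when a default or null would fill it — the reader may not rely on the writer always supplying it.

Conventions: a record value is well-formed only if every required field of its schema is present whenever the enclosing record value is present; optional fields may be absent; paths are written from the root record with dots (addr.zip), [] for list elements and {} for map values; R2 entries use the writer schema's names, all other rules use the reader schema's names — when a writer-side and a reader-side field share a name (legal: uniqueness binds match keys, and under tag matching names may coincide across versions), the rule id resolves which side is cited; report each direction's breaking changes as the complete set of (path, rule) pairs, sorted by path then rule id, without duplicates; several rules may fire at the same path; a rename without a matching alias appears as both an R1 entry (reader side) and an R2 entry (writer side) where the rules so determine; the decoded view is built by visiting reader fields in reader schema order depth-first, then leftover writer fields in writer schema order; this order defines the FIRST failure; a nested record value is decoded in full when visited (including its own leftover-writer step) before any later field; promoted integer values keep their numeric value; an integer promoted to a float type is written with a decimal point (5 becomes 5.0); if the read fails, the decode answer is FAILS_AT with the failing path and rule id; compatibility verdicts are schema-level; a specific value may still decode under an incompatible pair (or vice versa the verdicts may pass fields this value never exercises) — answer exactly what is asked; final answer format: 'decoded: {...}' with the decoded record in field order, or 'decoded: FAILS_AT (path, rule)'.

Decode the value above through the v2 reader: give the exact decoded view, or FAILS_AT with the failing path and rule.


arrows below run writer -> reader for User
decode walk for User under reader schema v2:
  height := 0.0
  enabled := true
  attempts := 100
  duration := null (absent, optional -> null)
  verified := false
  weight := 0.25 (absent -> default)
  writer checksum: unknown -> dropped
  => decoded: {"height": 0.0, "enabled": true, "attempts": 100, "duration": null, "verified": false, "weight": 0.25}

decoded: {"height": 0.0, "enabled": true, "attempts": 100, "duration": null, "verified": false, "weight": 0.25}
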